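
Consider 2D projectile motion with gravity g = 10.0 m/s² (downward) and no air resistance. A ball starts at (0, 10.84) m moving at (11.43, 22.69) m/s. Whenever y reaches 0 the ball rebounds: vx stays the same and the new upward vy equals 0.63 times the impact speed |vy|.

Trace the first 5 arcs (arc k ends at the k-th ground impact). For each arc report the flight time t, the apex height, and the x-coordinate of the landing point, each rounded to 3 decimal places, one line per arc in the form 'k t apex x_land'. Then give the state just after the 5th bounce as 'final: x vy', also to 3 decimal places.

Arc 1: start y=10.840, vy=22.690 → t=4.974, apex=36.582, x_land=56.851, impact vy=-27.049
  bounce: vy ← 0.63·27.049 = 17.041
Arc 2: start y=0.000, vy=17.041 → t=3.408, apex=14.519, x_land=95.807, impact vy=-17.041
  bounce: vy ← 0.63·17.041 = 10.736
Arc 3: start y=0.000, vy=10.736 → t=2.147, apex=5.763, x_land=120.348, impact vy=-10.736
  bounce: vy ← 0.63·10.736 = 6.763
Arc 4: start y=0.000, vy=6.763 → t=1.353, apex=2.287, x_land=135.810, impact vy=-6.763
  bounce: vy ← 0.63·6.763 = 4.261
Arc 5: start y=0.000, vy=4.261 → t=0.852, apex=0.908, x_land=145.550, impact vy=-4.261
  bounce: vy ← 0.63·4.261 = 2.684

1 4.974 36.582 56.851
2 3.408 14.519 95.807
3 2.147 5.763 120.348
4 1.353 2.287 135.810
5 0.852 0.908 145.550
final: 145.550 2.684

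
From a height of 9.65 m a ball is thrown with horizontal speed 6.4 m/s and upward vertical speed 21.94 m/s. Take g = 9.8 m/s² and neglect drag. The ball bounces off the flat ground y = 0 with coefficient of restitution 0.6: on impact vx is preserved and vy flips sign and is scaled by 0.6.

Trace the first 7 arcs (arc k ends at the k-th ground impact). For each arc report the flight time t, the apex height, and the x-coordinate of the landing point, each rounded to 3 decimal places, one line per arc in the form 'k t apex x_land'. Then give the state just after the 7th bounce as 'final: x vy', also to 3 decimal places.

Arc 1: start y=9.650, vy=21.940 → t=4.881, apex=34.209, x_land=31.239, impact vy=-25.894
  bounce: vy ← 0.6·25.894 = 15.536
Arc 2: start y=0.000, vy=15.536 → t=3.171, apex=12.315, x_land=51.531, impact vy=-15.536
  bounce: vy ← 0.6·15.536 = 9.322
Arc 3: start y=0.000, vy=9.322 → t=1.902, apex=4.434, x_land=63.707, impact vy=-9.322
  bounce: vy ← 0.6·9.322 = 5.593
Arc 4: start y=0.000, vy=5.593 → t=1.141, apex=1.596, x_land=71.012, impact vy=-5.593
  bounce: vy ← 0.6·5.593 = 3.356
Arc 5: start y=0.000, vy=3.356 → t=0.685, apex=0.575, x_land=75.395, impact vy=-3.356
  bounce: vy ← 0.6·3.356 = 2.014
Arc 6: start y=0.000, vy=2.014 → t=0.411, apex=0.207, x_land=78.025, impact vy=-2.014
  bounce: vy ← 0.6·2.014 = 1.208
Arc 7: start y=0.000, vy=1.208 → t=0.247, apex=0.074, x_land=79.603, impact vy=-1.208
  bounce: vy ← 0.6·1.208 = 0.725

1 4.881 34.209 31.239
2 3.171 12.315 51.531
3 1.902 4.434 63.707
4 1.141 1.596 71.012
5 0.685 0.575 75.395
6 0.411 0.207 78.025
7 0.247 0.074 79.603
final: 79.603 0.725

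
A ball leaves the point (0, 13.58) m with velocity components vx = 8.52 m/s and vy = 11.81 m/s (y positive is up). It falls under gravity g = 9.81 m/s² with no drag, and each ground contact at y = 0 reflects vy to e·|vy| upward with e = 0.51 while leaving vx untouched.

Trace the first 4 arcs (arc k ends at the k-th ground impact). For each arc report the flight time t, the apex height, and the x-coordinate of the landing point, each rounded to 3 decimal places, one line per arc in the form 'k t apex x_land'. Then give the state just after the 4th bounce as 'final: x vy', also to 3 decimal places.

Arc 1: start y=13.580, vy=11.810 → t=3.258, apex=20.689, x_land=27.755, impact vy=-20.147
  bounce: vy ← 0.51·20.147 = 10.275
Arc 2: start y=0.000, vy=10.275 → t=2.095, apex=5.381, x_land=45.603, impact vy=-10.275
  bounce: vy ← 0.51·10.275 = 5.240
Arc 3: start y=0.000, vy=5.240 → t=1.068, apex=1.400, x_land=54.705, impact vy=-5.240
  bounce: vy ← 0.51·5.240 = 2.673
Arc 4: start y=0.000, vy=2.673 → t=0.545, apex=0.364, x_land=59.348, impact vy=-2.673
  bounce: vy ← 0.51·2.673 = 1.363

1 3.258 20.689 27.755
2 2.095 5.381 45.603
3 1.068 1.400 54.705
4 0.545 0.364 59.348
final: 59.348 1.363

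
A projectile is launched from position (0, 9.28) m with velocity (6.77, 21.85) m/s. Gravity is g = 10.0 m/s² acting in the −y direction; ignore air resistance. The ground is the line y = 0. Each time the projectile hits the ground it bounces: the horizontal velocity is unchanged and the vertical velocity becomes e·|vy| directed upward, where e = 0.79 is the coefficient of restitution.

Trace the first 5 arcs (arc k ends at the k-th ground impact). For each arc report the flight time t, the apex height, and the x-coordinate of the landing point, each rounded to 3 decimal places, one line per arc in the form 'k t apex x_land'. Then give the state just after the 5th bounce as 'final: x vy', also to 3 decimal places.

1 4.760 33.151 32.225
2 4.068 20.690 59.768
3 3.214 12.912 81.526
4 2.539 8.059 98.716
5 2.006 5.029 112.296
final: 112.296 7.923

Arc 1: start y=9.280, vy=21.850 → t=4.760, apex=33.151, x_land=32.225, impact vy=-25.749
  bounce: vy ← 0.79·25.749 = 20.342
Arc 2: start y=0.000, vy=20.342 → t=4.068, apex=20.690, x_land=59.768, impact vy=-20.342
  bounce: vy ← 0.79·20.342 = 16.070
Arc 3: start y=0.000, vy=16.070 → t=3.214, apex=12.912, x_land=81.526, impact vy=-16.070
  bounce: vy ← 0.79·16.070 = 12.695
Arc 4: start y=0.000, vy=12.695 → t=2.539, apex=8.059, x_land=98.716, impact vy=-12.695
  bounce: vy ← 0.79·12.695 = 10.029
Arc 5: start y=0.000, vy=10.029 → t=2.006, apex=5.029, x_land=112.296, impact vy=-10.029
  bounce: vy ← 0.79·10.029 = 7.923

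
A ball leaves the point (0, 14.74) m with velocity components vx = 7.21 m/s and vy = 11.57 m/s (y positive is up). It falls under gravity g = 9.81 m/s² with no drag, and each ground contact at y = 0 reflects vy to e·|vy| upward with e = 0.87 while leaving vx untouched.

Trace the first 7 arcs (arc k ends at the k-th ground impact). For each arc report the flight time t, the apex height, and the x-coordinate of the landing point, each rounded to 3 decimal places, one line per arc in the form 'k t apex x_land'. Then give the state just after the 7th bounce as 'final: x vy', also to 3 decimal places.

1 3.276 21.563 23.621
2 3.648 16.321 49.924
3 3.174 12.353 72.809
4 2.761 9.350 92.718
5 2.402 7.077 110.039
6 2.090 5.357 125.109
7 1.818 4.055 138.219
final: 138.219 7.760

Arc 1: start y=14.740, vy=11.570 → t=3.276, apex=21.563, x_land=23.621, impact vy=-20.569
  bounce: vy ← 0.87·20.569 = 17.895
Arc 2: start y=0.000, vy=17.895 → t=3.648, apex=16.321, x_land=49.924, impact vy=-17.895
  bounce: vy ← 0.87·17.895 = 15.568
Arc 3: start y=0.000, vy=15.568 → t=3.174, apex=12.353, x_land=72.809, impact vy=-15.568
  bounce: vy ← 0.87·15.568 = 13.544
Arc 4: start y=0.000, vy=13.544 → t=2.761, apex=9.350, x_land=92.718, impact vy=-13.544
  bounce: vy ← 0.87·13.544 = 11.784
Arc 5: start y=0.000, vy=11.784 → t=2.402, apex=7.077, x_land=110.039, impact vy=-11.784
  bounce: vy ← 0.87·11.784 = 10.252
Arc 6: start y=0.000, vy=10.252 → t=2.090, apex=5.357, x_land=125.109, impact vy=-10.252
  bounce: vy ← 0.87·10.252 = 8.919
Arc 7: start y=0.000, vy=8.919 → t=1.818, apex=4.055, x_land=138.219, impact vy=-8.919
  bounce: vy ← 0.87·8.919 = 7.760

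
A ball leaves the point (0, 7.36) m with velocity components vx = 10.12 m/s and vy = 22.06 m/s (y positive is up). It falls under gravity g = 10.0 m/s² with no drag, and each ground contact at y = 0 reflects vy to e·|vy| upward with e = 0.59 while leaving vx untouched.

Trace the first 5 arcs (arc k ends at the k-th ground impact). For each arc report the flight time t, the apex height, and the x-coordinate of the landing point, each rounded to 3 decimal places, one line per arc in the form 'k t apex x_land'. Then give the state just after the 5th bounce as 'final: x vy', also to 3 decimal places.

Arc 1: start y=7.360, vy=22.060 → t=4.724, apex=31.692, x_land=47.803, impact vy=-25.176
  bounce: vy ← 0.59·25.176 = 14.854
Arc 2: start y=0.000, vy=14.854 → t=2.971, apex=11.032, x_land=77.868, impact vy=-14.854
  bounce: vy ← 0.59·14.854 = 8.764
Arc 3: start y=0.000, vy=8.764 → t=1.753, apex=3.840, x_land=95.606, impact vy=-8.764
  bounce: vy ← 0.59·8.764 = 5.171
Arc 4: start y=0.000, vy=5.171 → t=1.034, apex=1.337, x_land=106.071, impact vy=-5.171
  bounce: vy ← 0.59·5.171 = 3.051
Arc 5: start y=0.000, vy=3.051 → t=0.610, apex=0.465, x_land=112.246, impact vy=-3.051
  bounce: vy ← 0.59·3.051 = 1.800

1 4.724 31.692 47.803
2 2.971 11.032 77.868
3 1.753 3.840 95.606
4 1.034 1.337 106.071
5 0.610 0.465 112.246
final: 112.246 1.800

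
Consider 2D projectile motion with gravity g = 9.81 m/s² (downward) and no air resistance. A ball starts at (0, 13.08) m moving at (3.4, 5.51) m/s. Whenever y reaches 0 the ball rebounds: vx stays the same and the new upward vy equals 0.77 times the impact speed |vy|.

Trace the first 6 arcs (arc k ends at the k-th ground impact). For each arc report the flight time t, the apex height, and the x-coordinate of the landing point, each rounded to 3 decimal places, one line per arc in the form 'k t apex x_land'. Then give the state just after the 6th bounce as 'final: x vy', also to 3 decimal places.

1 2.289 14.627 7.781
2 2.659 8.673 16.823
3 2.048 5.142 23.785
4 1.577 3.049 29.146
5 1.214 1.808 33.274
6 0.935 1.072 36.453
final: 36.453 3.531

Arc 1: start y=13.080, vy=5.510 → t=2.289, apex=14.627, x_land=7.781, impact vy=-16.941
  bounce: vy ← 0.77·16.941 = 13.044
Arc 2: start y=0.000, vy=13.044 → t=2.659, apex=8.673, x_land=16.823, impact vy=-13.044
  bounce: vy ← 0.77·13.044 = 10.044
Arc 3: start y=0.000, vy=10.044 → t=2.048, apex=5.142, x_land=23.785, impact vy=-10.044
  bounce: vy ← 0.77·10.044 = 7.734
Arc 4: start y=0.000, vy=7.734 → t=1.577, apex=3.049, x_land=29.146, impact vy=-7.734
  bounce: vy ← 0.77·7.734 = 5.955
Arc 5: start y=0.000, vy=5.955 → t=1.214, apex=1.808, x_land=33.274, impact vy=-5.955
  bounce: vy ← 0.77·5.955 = 4.586
Arc 6: start y=0.000, vy=4.586 → t=0.935, apex=1.072, x_land=36.453, impact vy=-4.586
  bounce: vy ← 0.77·4.586 = 3.531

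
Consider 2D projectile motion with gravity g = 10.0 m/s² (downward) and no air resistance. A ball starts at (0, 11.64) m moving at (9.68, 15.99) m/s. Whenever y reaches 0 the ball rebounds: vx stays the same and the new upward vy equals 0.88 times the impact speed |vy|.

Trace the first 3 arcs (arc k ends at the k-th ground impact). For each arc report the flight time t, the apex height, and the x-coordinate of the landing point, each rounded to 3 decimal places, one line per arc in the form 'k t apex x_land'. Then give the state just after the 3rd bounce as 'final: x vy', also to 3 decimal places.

1 3.809 24.424 36.873
2 3.890 18.914 74.527
3 3.423 14.647 107.662
final: 107.662 15.062

Arc 1: start y=11.640, vy=15.990 → t=3.809, apex=24.424, x_land=36.873, impact vy=-22.102
  bounce: vy ← 0.88·22.102 = 19.449
Arc 2: start y=0.000, vy=19.449 → t=3.890, apex=18.914, x_land=74.527, impact vy=-19.449
  bounce: vy ← 0.88·19.449 = 17.115
Arc 3: start y=0.000, vy=17.115 → t=3.423, apex=14.647, x_land=107.662, impact vy=-17.115
  bounce: vy ← 0.88·17.115 = 15.062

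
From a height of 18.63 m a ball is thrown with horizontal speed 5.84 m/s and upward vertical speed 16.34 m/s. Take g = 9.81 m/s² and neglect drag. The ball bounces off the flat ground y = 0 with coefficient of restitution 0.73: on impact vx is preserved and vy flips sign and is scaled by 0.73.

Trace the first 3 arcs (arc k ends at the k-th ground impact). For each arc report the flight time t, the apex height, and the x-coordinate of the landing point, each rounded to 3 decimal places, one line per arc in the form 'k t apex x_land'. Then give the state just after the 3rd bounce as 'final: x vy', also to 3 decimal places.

1 4.229 32.238 24.699
2 3.743 17.180 46.558
3 2.732 9.155 62.516
final: 62.516 9.784

Arc 1: start y=18.630, vy=16.340 → t=4.229, apex=32.238, x_land=24.699, impact vy=-25.150
  bounce: vy ← 0.73·25.150 = 18.359
Arc 2: start y=0.000, vy=18.359 → t=3.743, apex=17.180, x_land=46.558, impact vy=-18.359
  bounce: vy ← 0.73·18.359 = 13.402
Arc 3: start y=0.000, vy=13.402 → t=2.732, apex=9.155, x_land=62.516, impact vy=-13.402
  bounce: vy ← 0.73·13.402 = 9.784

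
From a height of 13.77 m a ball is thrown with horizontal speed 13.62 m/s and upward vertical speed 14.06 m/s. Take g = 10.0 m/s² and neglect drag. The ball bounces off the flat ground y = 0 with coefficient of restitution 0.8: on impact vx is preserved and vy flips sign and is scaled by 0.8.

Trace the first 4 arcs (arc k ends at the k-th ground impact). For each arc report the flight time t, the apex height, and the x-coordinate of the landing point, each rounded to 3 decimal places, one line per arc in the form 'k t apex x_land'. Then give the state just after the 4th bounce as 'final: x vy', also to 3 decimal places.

Arc 1: start y=13.770, vy=14.060 → t=3.581, apex=23.654, x_land=48.774, impact vy=-21.750
  bounce: vy ← 0.8·21.750 = 17.400
Arc 2: start y=0.000, vy=17.400 → t=3.480, apex=15.139, x_land=96.173, impact vy=-17.400
  bounce: vy ← 0.8·17.400 = 13.920
Arc 3: start y=0.000, vy=13.920 → t=2.784, apex=9.689, x_land=134.091, impact vy=-13.920
  bounce: vy ← 0.8·13.920 = 11.136
Arc 4: start y=0.000, vy=11.136 → t=2.227, apex=6.201, x_land=164.427, impact vy=-11.136
  bounce: vy ← 0.8·11.136 = 8.909

1 3.581 23.654 48.774
2 3.480 15.139 96.173
3 2.784 9.689 134.091
4 2.227 6.201 164.427
final: 164.427 8.909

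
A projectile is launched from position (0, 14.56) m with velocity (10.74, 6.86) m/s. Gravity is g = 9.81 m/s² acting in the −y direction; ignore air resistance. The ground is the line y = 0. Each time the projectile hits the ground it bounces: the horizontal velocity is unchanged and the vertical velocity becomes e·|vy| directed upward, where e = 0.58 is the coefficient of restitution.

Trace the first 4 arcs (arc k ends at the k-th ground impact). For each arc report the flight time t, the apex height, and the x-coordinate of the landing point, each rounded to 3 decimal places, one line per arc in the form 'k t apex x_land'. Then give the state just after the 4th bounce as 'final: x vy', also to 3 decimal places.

Arc 1: start y=14.560, vy=6.860 → t=2.559, apex=16.959, x_land=27.480, impact vy=-18.241
  bounce: vy ← 0.58·18.241 = 10.580
Arc 2: start y=0.000, vy=10.580 → t=2.157, apex=5.705, x_land=50.646, impact vy=-10.580
  bounce: vy ← 0.58·10.580 = 6.136
Arc 3: start y=0.000, vy=6.136 → t=1.251, apex=1.919, x_land=64.081, impact vy=-6.136
  bounce: vy ← 0.58·6.136 = 3.559
Arc 4: start y=0.000, vy=3.559 → t=0.726, apex=0.646, x_land=71.874, impact vy=-3.559
  bounce: vy ← 0.58·3.559 = 2.064

1 2.559 16.959 27.480
2 2.157 5.705 50.646
3 1.251 1.919 64.081
4 0.726 0.646 71.874
final: 71.874 2.064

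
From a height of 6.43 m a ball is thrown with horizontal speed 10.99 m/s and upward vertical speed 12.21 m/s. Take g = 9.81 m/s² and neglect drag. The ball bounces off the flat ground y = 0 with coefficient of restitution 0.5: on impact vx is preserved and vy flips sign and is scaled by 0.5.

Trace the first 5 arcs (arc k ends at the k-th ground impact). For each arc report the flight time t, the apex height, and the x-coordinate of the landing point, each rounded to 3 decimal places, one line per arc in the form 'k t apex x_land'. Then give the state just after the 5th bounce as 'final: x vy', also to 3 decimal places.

Arc 1: start y=6.430, vy=12.210 → t=2.936, apex=14.029, x_land=32.265, impact vy=-16.590
  bounce: vy ← 0.5·16.590 = 8.295
Arc 2: start y=0.000, vy=8.295 → t=1.691, apex=3.507, x_land=50.851, impact vy=-8.295
  bounce: vy ← 0.5·8.295 = 4.148
Arc 3: start y=0.000, vy=4.148 → t=0.846, apex=0.877, x_land=60.144, impact vy=-4.148
  bounce: vy ← 0.5·4.148 = 2.074
Arc 4: start y=0.000, vy=2.074 → t=0.423, apex=0.219, x_land=64.790, impact vy=-2.074
  bounce: vy ← 0.5·2.074 = 1.037
Arc 5: start y=0.000, vy=1.037 → t=0.211, apex=0.055, x_land=67.113, impact vy=-1.037
  bounce: vy ← 0.5·1.037 = 0.518

1 2.936 14.029 32.265
2 1.691 3.507 50.851
3 0.846 0.877 60.144
4 0.423 0.219 64.790
5 0.211 0.055 67.113
final: 67.113 0.518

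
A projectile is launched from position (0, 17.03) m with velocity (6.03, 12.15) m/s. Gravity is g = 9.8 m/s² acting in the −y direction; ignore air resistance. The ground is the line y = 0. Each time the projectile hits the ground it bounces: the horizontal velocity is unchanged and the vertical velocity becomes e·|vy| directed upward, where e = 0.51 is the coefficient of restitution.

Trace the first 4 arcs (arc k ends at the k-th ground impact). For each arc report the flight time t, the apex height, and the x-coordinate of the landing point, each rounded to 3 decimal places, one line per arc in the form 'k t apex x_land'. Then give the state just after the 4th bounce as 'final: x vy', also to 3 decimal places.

Arc 1: start y=17.030, vy=12.150 → t=3.479, apex=24.562, x_land=20.976, impact vy=-21.941
  bounce: vy ← 0.51·21.941 = 11.190
Arc 2: start y=0.000, vy=11.190 → t=2.284, apex=6.389, x_land=34.747, impact vy=-11.190
  bounce: vy ← 0.51·11.190 = 5.707
Arc 3: start y=0.000, vy=5.707 → t=1.165, apex=1.662, x_land=41.770, impact vy=-5.707
  bounce: vy ← 0.51·5.707 = 2.911
Arc 4: start y=0.000, vy=2.911 → t=0.594, apex=0.432, x_land=45.352, impact vy=-2.911
  bounce: vy ← 0.51·2.911 = 1.484

1 3.479 24.562 20.976
2 2.284 6.389 34.747
3 1.165 1.662 41.770
4 0.594 0.432 45.352
final: 45.352 1.484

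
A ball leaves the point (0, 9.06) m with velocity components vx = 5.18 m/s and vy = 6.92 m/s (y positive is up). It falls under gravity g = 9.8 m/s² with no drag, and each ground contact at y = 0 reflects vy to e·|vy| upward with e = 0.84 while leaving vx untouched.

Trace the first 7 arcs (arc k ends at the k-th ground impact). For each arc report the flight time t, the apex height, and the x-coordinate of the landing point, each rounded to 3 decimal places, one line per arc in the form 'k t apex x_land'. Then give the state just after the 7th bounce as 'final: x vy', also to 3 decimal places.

1 2.238 11.503 11.594
2 2.574 8.117 24.928
3 2.162 5.727 36.128
4 1.816 4.041 45.537
5 1.526 2.851 53.440
6 1.282 2.012 60.078
7 1.077 1.420 65.654
final: 65.654 4.431

Arc 1: start y=9.060, vy=6.920 → t=2.238, apex=11.503, x_land=11.594, impact vy=-15.015
  bounce: vy ← 0.84·15.015 = 12.613
Arc 2: start y=0.000, vy=12.613 → t=2.574, apex=8.117, x_land=24.928, impact vy=-12.613
  bounce: vy ← 0.84·12.613 = 10.595
Arc 3: start y=0.000, vy=10.595 → t=2.162, apex=5.727, x_land=36.128, impact vy=-10.595
  bounce: vy ← 0.84·10.595 = 8.900
Arc 4: start y=0.000, vy=8.900 → t=1.816, apex=4.041, x_land=45.537, impact vy=-8.900
  bounce: vy ← 0.84·8.900 = 7.476
Arc 5: start y=0.000, vy=7.476 → t=1.526, apex=2.851, x_land=53.440, impact vy=-7.476
  bounce: vy ← 0.84·7.476 = 6.280
Arc 6: start y=0.000, vy=6.280 → t=1.282, apex=2.012, x_land=60.078, impact vy=-6.280
  bounce: vy ← 0.84·6.280 = 5.275
Arc 7: start y=0.000, vy=5.275 → t=1.077, apex=1.420, x_land=65.654, impact vy=-5.275
  bounce: vy ← 0.84·5.275 = 4.431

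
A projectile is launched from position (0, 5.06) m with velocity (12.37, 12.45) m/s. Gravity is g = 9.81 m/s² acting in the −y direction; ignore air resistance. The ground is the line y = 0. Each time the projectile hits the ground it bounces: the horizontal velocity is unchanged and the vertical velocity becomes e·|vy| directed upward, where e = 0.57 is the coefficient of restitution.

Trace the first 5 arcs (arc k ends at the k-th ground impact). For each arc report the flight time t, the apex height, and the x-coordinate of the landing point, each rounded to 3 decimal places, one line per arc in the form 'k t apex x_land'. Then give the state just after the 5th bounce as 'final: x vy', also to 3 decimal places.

1 2.895 12.960 35.806
2 1.853 4.211 58.729
3 1.056 1.368 71.795
4 0.602 0.444 79.242
5 0.343 0.144 83.487
final: 83.487 0.959

Arc 1: start y=5.060, vy=12.450 → t=2.895, apex=12.960, x_land=35.806, impact vy=-15.946
  bounce: vy ← 0.57·15.946 = 9.089
Arc 2: start y=0.000, vy=9.089 → t=1.853, apex=4.211, x_land=58.729, impact vy=-9.089
  bounce: vy ← 0.57·9.089 = 5.181
Arc 3: start y=0.000, vy=5.181 → t=1.056, apex=1.368, x_land=71.795, impact vy=-5.181
  bounce: vy ← 0.57·5.181 = 2.953
Arc 4: start y=0.000, vy=2.953 → t=0.602, apex=0.444, x_land=79.242, impact vy=-2.953
  bounce: vy ← 0.57·2.953 = 1.683
Arc 5: start y=0.000, vy=1.683 → t=0.343, apex=0.144, x_land=83.487, impact vy=-1.683
  bounce: vy ← 0.57·1.683 = 0.959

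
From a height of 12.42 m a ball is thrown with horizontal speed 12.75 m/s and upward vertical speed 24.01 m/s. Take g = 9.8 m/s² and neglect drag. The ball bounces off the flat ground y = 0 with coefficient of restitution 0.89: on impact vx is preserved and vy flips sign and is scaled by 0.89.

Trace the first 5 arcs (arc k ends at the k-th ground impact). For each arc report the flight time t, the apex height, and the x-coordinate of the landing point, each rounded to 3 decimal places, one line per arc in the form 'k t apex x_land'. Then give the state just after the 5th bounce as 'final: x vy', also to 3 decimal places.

Arc 1: start y=12.420, vy=24.010 → t=5.372, apex=41.832, x_land=68.491, impact vy=-28.634
  bounce: vy ← 0.89·28.634 = 25.484
Arc 2: start y=0.000, vy=25.484 → t=5.201, apex=33.135, x_land=134.802, impact vy=-25.484
  bounce: vy ← 0.89·25.484 = 22.681
Arc 3: start y=0.000, vy=22.681 → t=4.629, apex=26.246, x_land=193.819, impact vy=-22.681
  bounce: vy ← 0.89·22.681 = 20.186
Arc 4: start y=0.000, vy=20.186 → t=4.120, apex=20.790, x_land=246.345, impact vy=-20.186
  bounce: vy ← 0.89·20.186 = 17.966
Arc 5: start y=0.000, vy=17.966 → t=3.666, apex=16.468, x_land=293.092, impact vy=-17.966
  bounce: vy ← 0.89·17.966 = 15.989

1 5.372 41.832 68.491
2 5.201 33.135 134.802
3 4.629 26.246 193.819
4 4.120 20.790 246.345
5 3.666 16.468 293.092
final: 293.092 15.989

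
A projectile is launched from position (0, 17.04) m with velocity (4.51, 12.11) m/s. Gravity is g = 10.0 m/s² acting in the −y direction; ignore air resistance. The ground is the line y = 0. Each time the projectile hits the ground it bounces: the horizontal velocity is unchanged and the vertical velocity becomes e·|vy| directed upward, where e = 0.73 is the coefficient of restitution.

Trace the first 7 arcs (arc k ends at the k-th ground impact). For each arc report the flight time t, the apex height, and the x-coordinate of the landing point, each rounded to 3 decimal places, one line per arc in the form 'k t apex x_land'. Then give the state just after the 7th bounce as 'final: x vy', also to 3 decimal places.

1 3.419 24.373 15.419
2 3.223 12.988 29.957
3 2.353 6.921 40.569
4 1.718 3.688 48.316
5 1.254 1.966 53.972
6 0.915 1.047 58.100
7 0.668 0.558 61.114
final: 61.114 2.439

Arc 1: start y=17.040, vy=12.110 → t=3.419, apex=24.373, x_land=15.419, impact vy=-22.078
  bounce: vy ← 0.73·22.078 = 16.117
Arc 2: start y=0.000, vy=16.117 → t=3.223, apex=12.988, x_land=29.957, impact vy=-16.117
  bounce: vy ← 0.73·16.117 = 11.766
Arc 3: start y=0.000, vy=11.766 → t=2.353, apex=6.921, x_land=40.569, impact vy=-11.766
  bounce: vy ← 0.73·11.766 = 8.589
Arc 4: start y=0.000, vy=8.589 → t=1.718, apex=3.688, x_land=48.316, impact vy=-8.589
  bounce: vy ← 0.73·8.589 = 6.270
Arc 5: start y=0.000, vy=6.270 → t=1.254, apex=1.966, x_land=53.972, impact vy=-6.270
  bounce: vy ← 0.73·6.270 = 4.577
Arc 6: start y=0.000, vy=4.577 → t=0.915, apex=1.047, x_land=58.100, impact vy=-4.577
  bounce: vy ← 0.73·4.577 = 3.341
Arc 7: start y=0.000, vy=3.341 → t=0.668, apex=0.558, x_land=61.114, impact vy=-3.341
  bounce: vy ← 0.73·3.341 = 2.439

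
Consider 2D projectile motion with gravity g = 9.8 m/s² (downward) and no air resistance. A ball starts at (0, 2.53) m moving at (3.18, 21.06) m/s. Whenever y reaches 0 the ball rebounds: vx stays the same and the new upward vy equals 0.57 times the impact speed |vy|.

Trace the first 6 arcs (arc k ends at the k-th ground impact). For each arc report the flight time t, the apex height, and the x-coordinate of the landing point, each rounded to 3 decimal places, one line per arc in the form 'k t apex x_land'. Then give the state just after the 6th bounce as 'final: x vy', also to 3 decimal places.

Arc 1: start y=2.530, vy=21.060 → t=4.415, apex=25.159, x_land=14.039, impact vy=-22.206
  bounce: vy ← 0.57·22.206 = 12.657
Arc 2: start y=0.000, vy=12.657 → t=2.583, apex=8.174, x_land=22.254, impact vy=-12.657
  bounce: vy ← 0.57·12.657 = 7.215
Arc 3: start y=0.000, vy=7.215 → t=1.472, apex=2.656, x_land=26.936, impact vy=-7.215
  bounce: vy ← 0.57·7.215 = 4.112
Arc 4: start y=0.000, vy=4.112 → t=0.839, apex=0.863, x_land=29.605, impact vy=-4.112
  bounce: vy ← 0.57·4.112 = 2.344
Arc 5: start y=0.000, vy=2.344 → t=0.478, apex=0.280, x_land=31.126, impact vy=-2.344
  bounce: vy ← 0.57·2.344 = 1.336
Arc 6: start y=0.000, vy=1.336 → t=0.273, apex=0.091, x_land=31.993, impact vy=-1.336
  bounce: vy ← 0.57·1.336 = 0.762

1 4.415 25.159 14.039
2 2.583 8.174 22.254
3 1.472 2.656 26.936
4 0.839 0.863 29.605
5 0.478 0.280 31.126
6 0.273 0.091 31.993
final: 31.993 0.762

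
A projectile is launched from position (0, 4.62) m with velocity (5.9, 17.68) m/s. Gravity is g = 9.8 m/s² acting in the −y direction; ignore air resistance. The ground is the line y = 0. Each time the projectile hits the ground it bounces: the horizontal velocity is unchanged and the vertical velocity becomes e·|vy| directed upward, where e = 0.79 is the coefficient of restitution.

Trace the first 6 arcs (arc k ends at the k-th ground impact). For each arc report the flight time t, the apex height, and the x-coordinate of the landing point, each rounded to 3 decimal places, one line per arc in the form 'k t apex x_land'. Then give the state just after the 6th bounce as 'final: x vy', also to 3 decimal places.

Arc 1: start y=4.620, vy=17.680 → t=3.853, apex=20.568, x_land=22.732, impact vy=-20.078
  bounce: vy ← 0.79·20.078 = 15.862
Arc 2: start y=0.000, vy=15.862 → t=3.237, apex=12.837, x_land=41.831, impact vy=-15.862
  bounce: vy ← 0.79·15.862 = 12.531
Arc 3: start y=0.000, vy=12.531 → t=2.557, apex=8.011, x_land=56.919, impact vy=-12.531
  bounce: vy ← 0.79·12.531 = 9.899
Arc 4: start y=0.000, vy=9.899 → t=2.020, apex=5.000, x_land=68.839, impact vy=-9.899
  bounce: vy ← 0.79·9.899 = 7.820
Arc 5: start y=0.000, vy=7.820 → t=1.596, apex=3.120, x_land=78.255, impact vy=-7.820
  bounce: vy ← 0.79·7.820 = 6.178
Arc 6: start y=0.000, vy=6.178 → t=1.261, apex=1.947, x_land=85.694, impact vy=-6.178
  bounce: vy ← 0.79·6.178 = 4.881

1 3.853 20.568 22.732
2 3.237 12.837 41.831
3 2.557 8.011 56.919
4 2.020 5.000 68.839
5 1.596 3.120 78.255
6 1.261 1.947 85.694
final: 85.694 4.881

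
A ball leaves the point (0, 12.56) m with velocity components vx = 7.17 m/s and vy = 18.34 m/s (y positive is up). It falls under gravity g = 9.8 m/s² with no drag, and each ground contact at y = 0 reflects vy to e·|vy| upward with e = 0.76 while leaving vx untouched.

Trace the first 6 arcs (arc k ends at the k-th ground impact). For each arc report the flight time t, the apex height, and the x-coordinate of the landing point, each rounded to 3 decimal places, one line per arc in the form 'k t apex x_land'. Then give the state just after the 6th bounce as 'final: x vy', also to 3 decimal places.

1 4.334 29.721 31.077
2 3.743 17.167 57.917
3 2.845 9.916 78.317
4 2.162 5.727 93.820
5 1.643 3.308 105.602
6 1.249 1.911 114.557
final: 114.557 4.651

Arc 1: start y=12.560, vy=18.340 → t=4.334, apex=29.721, x_land=31.077, impact vy=-24.136
  bounce: vy ← 0.76·24.136 = 18.343
Arc 2: start y=0.000, vy=18.343 → t=3.743, apex=17.167, x_land=57.917, impact vy=-18.343
  bounce: vy ← 0.76·18.343 = 13.941
Arc 3: start y=0.000, vy=13.941 → t=2.845, apex=9.916, x_land=78.317, impact vy=-13.941
  bounce: vy ← 0.76·13.941 = 10.595
Arc 4: start y=0.000, vy=10.595 → t=2.162, apex=5.727, x_land=93.820, impact vy=-10.595
  bounce: vy ← 0.76·10.595 = 8.052
Arc 5: start y=0.000, vy=8.052 → t=1.643, apex=3.308, x_land=105.602, impact vy=-8.052
  bounce: vy ← 0.76·8.052 = 6.120
Arc 6: start y=0.000, vy=6.120 → t=1.249, apex=1.911, x_land=114.557, impact vy=-6.120
  bounce: vy ← 0.76·6.120 = 4.651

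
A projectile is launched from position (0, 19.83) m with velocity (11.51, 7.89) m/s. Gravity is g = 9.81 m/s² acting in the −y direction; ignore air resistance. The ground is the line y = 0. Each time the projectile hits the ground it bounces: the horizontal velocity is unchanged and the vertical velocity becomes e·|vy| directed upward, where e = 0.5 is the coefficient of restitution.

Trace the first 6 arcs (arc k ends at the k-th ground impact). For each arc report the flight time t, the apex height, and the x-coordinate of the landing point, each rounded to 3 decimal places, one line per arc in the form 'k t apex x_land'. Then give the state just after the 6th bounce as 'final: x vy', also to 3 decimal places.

1 2.970 23.003 34.183
2 2.166 5.751 59.109
3 1.083 1.438 71.571
4 0.541 0.359 77.803
5 0.271 0.090 80.919
6 0.135 0.022 82.476
final: 82.476 0.332

Arc 1: start y=19.830, vy=7.890 → t=2.970, apex=23.003, x_land=34.183, impact vy=-21.244
  bounce: vy ← 0.5·21.244 = 10.622
Arc 2: start y=0.000, vy=10.622 → t=2.166, apex=5.751, x_land=59.109, impact vy=-10.622
  bounce: vy ← 0.5·10.622 = 5.311
Arc 3: start y=0.000, vy=5.311 → t=1.083, apex=1.438, x_land=71.571, impact vy=-5.311
  bounce: vy ← 0.5·5.311 = 2.656
Arc 4: start y=0.000, vy=2.656 → t=0.541, apex=0.359, x_land=77.803, impact vy=-2.656
  bounce: vy ← 0.5·2.656 = 1.328
Arc 5: start y=0.000, vy=1.328 → t=0.271, apex=0.090, x_land=80.919, impact vy=-1.328
  bounce: vy ← 0.5·1.328 = 0.664
Arc 6: start y=0.000, vy=0.664 → t=0.135, apex=0.022, x_land=82.476, impact vy=-0.664
  bounce: vy ← 0.5·0.664 = 0.332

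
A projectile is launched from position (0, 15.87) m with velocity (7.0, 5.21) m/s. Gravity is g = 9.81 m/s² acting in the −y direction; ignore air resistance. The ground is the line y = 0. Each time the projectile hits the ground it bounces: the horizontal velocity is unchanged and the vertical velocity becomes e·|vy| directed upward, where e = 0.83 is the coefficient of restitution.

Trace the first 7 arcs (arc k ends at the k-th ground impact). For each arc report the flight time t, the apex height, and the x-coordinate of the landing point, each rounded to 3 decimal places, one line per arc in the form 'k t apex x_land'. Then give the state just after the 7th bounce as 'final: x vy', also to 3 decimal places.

Arc 1: start y=15.870, vy=5.210 → t=2.407, apex=17.253, x_land=16.846, impact vy=-18.399
  bounce: vy ← 0.83·18.399 = 15.271
Arc 2: start y=0.000, vy=15.271 → t=3.113, apex=11.886, x_land=38.640, impact vy=-15.271
  bounce: vy ← 0.83·15.271 = 12.675
Arc 3: start y=0.000, vy=12.675 → t=2.584, apex=8.188, x_land=56.728, impact vy=-12.675
  bounce: vy ← 0.83·12.675 = 10.520
Arc 4: start y=0.000, vy=10.520 → t=2.145, apex=5.641, x_land=71.742, impact vy=-10.520
  bounce: vy ← 0.83·10.520 = 8.732
Arc 5: start y=0.000, vy=8.732 → t=1.780, apex=3.886, x_land=84.203, impact vy=-8.732
  bounce: vy ← 0.83·8.732 = 7.247
Arc 6: start y=0.000, vy=7.247 → t=1.478, apex=2.677, x_land=94.546, impact vy=-7.247
  bounce: vy ← 0.83·7.247 = 6.015
Arc 7: start y=0.000, vy=6.015 → t=1.226, apex=1.844, x_land=103.130, impact vy=-6.015
  bounce: vy ← 0.83·6.015 = 4.993

1 2.407 17.253 16.846
2 3.113 11.886 38.640
3 2.584 8.188 56.728
4 2.145 5.641 71.742
5 1.780 3.886 84.203
6 1.478 2.677 94.546
7 1.226 1.844 103.130
final: 103.130 4.993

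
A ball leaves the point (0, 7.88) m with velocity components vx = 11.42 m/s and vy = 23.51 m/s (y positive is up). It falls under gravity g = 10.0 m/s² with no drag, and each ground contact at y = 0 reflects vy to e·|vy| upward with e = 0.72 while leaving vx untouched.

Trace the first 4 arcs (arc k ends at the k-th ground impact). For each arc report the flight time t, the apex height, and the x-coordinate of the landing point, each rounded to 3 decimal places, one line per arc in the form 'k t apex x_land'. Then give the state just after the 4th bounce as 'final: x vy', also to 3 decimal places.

Arc 1: start y=7.880, vy=23.510 → t=5.016, apex=35.516, x_land=57.285, impact vy=-26.652
  bounce: vy ← 0.72·26.652 = 19.189
Arc 2: start y=0.000, vy=19.189 → t=3.838, apex=18.411, x_land=101.113, impact vy=-19.189
  bounce: vy ← 0.72·19.189 = 13.816
Arc 3: start y=0.000, vy=13.816 → t=2.763, apex=9.545, x_land=132.670, impact vy=-13.816
  bounce: vy ← 0.72·13.816 = 9.948
Arc 4: start y=0.000, vy=9.948 → t=1.990, apex=4.948, x_land=155.390, impact vy=-9.948
  bounce: vy ← 0.72·9.948 = 7.162

1 5.016 35.516 57.285
2 3.838 18.411 101.113
3 2.763 9.545 132.670
4 1.990 4.948 155.390
final: 155.390 7.162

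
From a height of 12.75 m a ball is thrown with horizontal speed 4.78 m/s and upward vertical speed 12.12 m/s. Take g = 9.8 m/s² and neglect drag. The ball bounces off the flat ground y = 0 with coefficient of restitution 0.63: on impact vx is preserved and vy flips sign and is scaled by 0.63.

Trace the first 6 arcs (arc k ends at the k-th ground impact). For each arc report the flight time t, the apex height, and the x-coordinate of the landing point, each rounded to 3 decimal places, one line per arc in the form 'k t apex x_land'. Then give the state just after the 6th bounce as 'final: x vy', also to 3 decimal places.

1 3.269 20.245 15.628
2 2.561 8.035 27.870
3 1.613 3.189 35.582
4 1.017 1.266 40.441
5 0.640 0.502 43.502
6 0.403 0.199 45.431
final: 45.431 1.245

Arc 1: start y=12.750, vy=12.120 → t=3.269, apex=20.245, x_land=15.628, impact vy=-19.920
  bounce: vy ← 0.63·19.920 = 12.549
Arc 2: start y=0.000, vy=12.549 → t=2.561, apex=8.035, x_land=27.870, impact vy=-12.549
  bounce: vy ← 0.63·12.549 = 7.906
Arc 3: start y=0.000, vy=7.906 → t=1.613, apex=3.189, x_land=35.582, impact vy=-7.906
  bounce: vy ← 0.63·7.906 = 4.981
Arc 4: start y=0.000, vy=4.981 → t=1.017, apex=1.266, x_land=40.441, impact vy=-4.981
  bounce: vy ← 0.63·4.981 = 3.138
Arc 5: start y=0.000, vy=3.138 → t=0.640, apex=0.502, x_land=43.502, impact vy=-3.138
  bounce: vy ← 0.63·3.138 = 1.977
Arc 6: start y=0.000, vy=1.977 → t=0.403, apex=0.199, x_land=45.431, impact vy=-1.977
  bounce: vy ← 0.63·1.977 = 1.245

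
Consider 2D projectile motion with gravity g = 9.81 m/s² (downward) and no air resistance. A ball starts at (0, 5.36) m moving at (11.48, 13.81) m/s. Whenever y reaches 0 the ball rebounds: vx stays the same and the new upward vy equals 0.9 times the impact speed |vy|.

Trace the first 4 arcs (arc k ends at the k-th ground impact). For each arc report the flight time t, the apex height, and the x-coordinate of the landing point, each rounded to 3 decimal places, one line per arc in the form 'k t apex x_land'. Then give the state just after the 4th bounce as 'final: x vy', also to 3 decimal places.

Arc 1: start y=5.360, vy=13.810 → t=3.161, apex=15.080, x_land=36.290, impact vy=-17.201
  bounce: vy ← 0.9·17.201 = 15.481
Arc 2: start y=0.000, vy=15.481 → t=3.156, apex=12.215, x_land=72.523, impact vy=-15.481
  bounce: vy ← 0.9·15.481 = 13.933
Arc 3: start y=0.000, vy=13.933 → t=2.841, apex=9.894, x_land=105.133, impact vy=-13.933
  bounce: vy ← 0.9·13.933 = 12.540
Arc 4: start y=0.000, vy=12.540 → t=2.557, apex=8.014, x_land=134.481, impact vy=-12.540
  bounce: vy ← 0.9·12.540 = 11.286

1 3.161 15.080 36.290
2 3.156 12.215 72.523
3 2.841 9.894 105.133
4 2.557 8.014 134.481
final: 134.481 11.286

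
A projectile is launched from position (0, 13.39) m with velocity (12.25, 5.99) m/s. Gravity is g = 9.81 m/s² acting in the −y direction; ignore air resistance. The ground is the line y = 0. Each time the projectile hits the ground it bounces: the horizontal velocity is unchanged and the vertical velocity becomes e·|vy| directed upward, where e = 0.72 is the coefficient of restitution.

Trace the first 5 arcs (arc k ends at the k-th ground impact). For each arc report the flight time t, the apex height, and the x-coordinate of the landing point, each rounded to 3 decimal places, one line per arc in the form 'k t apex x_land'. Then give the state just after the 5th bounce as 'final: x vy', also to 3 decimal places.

Arc 1: start y=13.390, vy=5.990 → t=2.372, apex=15.219, x_land=29.058, impact vy=-17.280
  bounce: vy ← 0.72·17.280 = 12.441
Arc 2: start y=0.000, vy=12.441 → t=2.536, apex=7.889, x_land=60.130, impact vy=-12.441
  bounce: vy ← 0.72·12.441 = 8.958
Arc 3: start y=0.000, vy=8.958 → t=1.826, apex=4.090, x_land=82.501, impact vy=-8.958
  bounce: vy ← 0.72·8.958 = 6.450
Arc 4: start y=0.000, vy=6.450 → t=1.315, apex=2.120, x_land=98.609, impact vy=-6.450
  bounce: vy ← 0.72·6.450 = 4.644
Arc 5: start y=0.000, vy=4.644 → t=0.947, apex=1.099, x_land=110.207, impact vy=-4.644
  bounce: vy ← 0.72·4.644 = 3.344

1 2.372 15.219 29.058
2 2.536 7.889 60.130
3 1.826 4.090 82.501
4 1.315 2.120 98.609
5 0.947 1.099 110.207
final: 110.207 3.344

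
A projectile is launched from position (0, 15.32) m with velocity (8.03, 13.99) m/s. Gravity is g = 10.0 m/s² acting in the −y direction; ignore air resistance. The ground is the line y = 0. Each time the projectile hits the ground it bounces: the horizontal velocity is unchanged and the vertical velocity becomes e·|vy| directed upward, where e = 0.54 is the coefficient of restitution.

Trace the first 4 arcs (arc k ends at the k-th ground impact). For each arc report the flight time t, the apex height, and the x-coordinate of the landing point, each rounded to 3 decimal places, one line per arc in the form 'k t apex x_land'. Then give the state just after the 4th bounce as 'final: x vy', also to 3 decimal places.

1 3.640 25.106 29.228
2 2.420 7.321 48.661
3 1.307 2.135 59.155
4 0.706 0.623 64.821
final: 64.821 1.905

Arc 1: start y=15.320, vy=13.990 → t=3.640, apex=25.106, x_land=29.228, impact vy=-22.408
  bounce: vy ← 0.54·22.408 = 12.100
Arc 2: start y=0.000, vy=12.100 → t=2.420, apex=7.321, x_land=48.661, impact vy=-12.100
  bounce: vy ← 0.54·12.100 = 6.534
Arc 3: start y=0.000, vy=6.534 → t=1.307, apex=2.135, x_land=59.155, impact vy=-6.534
  bounce: vy ← 0.54·6.534 = 3.528
Arc 4: start y=0.000, vy=3.528 → t=0.706, apex=0.623, x_land=64.821, impact vy=-3.528
  bounce: vy ← 0.54·3.528 = 1.905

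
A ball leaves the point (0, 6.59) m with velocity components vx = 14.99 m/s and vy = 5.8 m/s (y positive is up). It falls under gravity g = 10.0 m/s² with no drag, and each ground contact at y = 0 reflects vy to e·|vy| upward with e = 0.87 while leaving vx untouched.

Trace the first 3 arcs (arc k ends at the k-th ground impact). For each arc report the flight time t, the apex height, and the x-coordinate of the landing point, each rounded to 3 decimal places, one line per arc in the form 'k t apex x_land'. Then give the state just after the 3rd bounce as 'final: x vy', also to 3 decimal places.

Arc 1: start y=6.590, vy=5.800 → t=1.866, apex=8.272, x_land=27.975, impact vy=-12.862
  bounce: vy ← 0.87·12.862 = 11.190
Arc 2: start y=0.000, vy=11.190 → t=2.238, apex=6.261, x_land=61.523, impact vy=-11.190
  bounce: vy ← 0.87·11.190 = 9.736
Arc 3: start y=0.000, vy=9.736 → t=1.947, apex=4.739, x_land=90.710, impact vy=-9.736
  bounce: vy ← 0.87·9.736 = 8.470

1 1.866 8.272 27.975
2 2.238 6.261 61.523
3 1.947 4.739 90.710
final: 90.710 8.470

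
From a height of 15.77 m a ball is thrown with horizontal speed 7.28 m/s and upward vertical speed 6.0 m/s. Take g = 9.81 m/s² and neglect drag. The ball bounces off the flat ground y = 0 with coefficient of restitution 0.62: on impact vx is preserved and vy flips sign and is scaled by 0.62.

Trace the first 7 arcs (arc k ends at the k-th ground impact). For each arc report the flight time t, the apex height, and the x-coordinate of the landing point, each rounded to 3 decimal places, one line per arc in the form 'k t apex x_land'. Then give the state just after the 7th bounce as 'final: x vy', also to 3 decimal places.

Arc 1: start y=15.770, vy=6.000 → t=2.506, apex=17.605, x_land=18.245, impact vy=-18.585
  bounce: vy ← 0.62·18.585 = 11.523
Arc 2: start y=0.000, vy=11.523 → t=2.349, apex=6.767, x_land=35.347, impact vy=-11.523
  bounce: vy ← 0.62·11.523 = 7.144
Arc 3: start y=0.000, vy=7.144 → t=1.456, apex=2.601, x_land=45.950, impact vy=-7.144
  bounce: vy ← 0.62·7.144 = 4.429
Arc 4: start y=0.000, vy=4.429 → t=0.903, apex=1.000, x_land=52.524, impact vy=-4.429
  bounce: vy ← 0.62·4.429 = 2.746
Arc 5: start y=0.000, vy=2.746 → t=0.560, apex=0.384, x_land=56.600, impact vy=-2.746
  bounce: vy ← 0.62·2.746 = 1.703
Arc 6: start y=0.000, vy=1.703 → t=0.347, apex=0.148, x_land=59.127, impact vy=-1.703
  bounce: vy ← 0.62·1.703 = 1.056
Arc 7: start y=0.000, vy=1.056 → t=0.215, apex=0.057, x_land=60.694, impact vy=-1.056
  bounce: vy ← 0.62·1.056 = 0.654

1 2.506 17.605 18.245
2 2.349 6.767 35.347
3 1.456 2.601 45.950
4 0.903 1.000 52.524
5 0.560 0.384 56.600
6 0.347 0.148 59.127
7 0.215 0.057 60.694
final: 60.694 0.654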